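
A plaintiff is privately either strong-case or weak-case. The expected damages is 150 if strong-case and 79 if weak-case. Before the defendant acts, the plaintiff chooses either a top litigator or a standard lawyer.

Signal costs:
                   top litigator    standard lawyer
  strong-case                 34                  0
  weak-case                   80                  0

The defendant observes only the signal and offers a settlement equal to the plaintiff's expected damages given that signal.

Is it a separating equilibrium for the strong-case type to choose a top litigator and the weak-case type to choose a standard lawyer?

Yes

Under separation the defendant infers type exactly: top litigator → strong-case (pays 150), standard lawyer → weak-case (pays 79).
Strong-case: top litigator gives 150 − 34 = 116; standard lawyer gives 79 − 0 = 79. No deviation. ✓
Weak-case: standard lawyer gives 79 − 0 = 79; top litigator gives 150 − 80 = 70. No deviation. ✓
Neither type gains from mimicking the other.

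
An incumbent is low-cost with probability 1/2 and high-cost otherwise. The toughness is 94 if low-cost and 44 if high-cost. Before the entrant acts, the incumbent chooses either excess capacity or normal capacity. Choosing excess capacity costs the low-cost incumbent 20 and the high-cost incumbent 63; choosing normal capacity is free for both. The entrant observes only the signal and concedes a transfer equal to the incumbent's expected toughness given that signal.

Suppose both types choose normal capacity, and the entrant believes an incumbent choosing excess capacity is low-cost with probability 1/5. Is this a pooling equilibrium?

Yes

At the pooled signal (normal capacity) the entrant holds the prior 1/2 and pays 1/2·94 + 1/2·44 = 69. Off-path (excess capacity) belief 1/5 gives 1/5·94 + 4/5·44 = 54.
Low-cost: normal capacity gives 69 − 0 = 69; excess capacity gives 54 − 20 = 34. Stays. ✓
High-cost: normal capacity gives 69 − 0 = 69; excess capacity gives 54 − 63 = -9. Stays. ✓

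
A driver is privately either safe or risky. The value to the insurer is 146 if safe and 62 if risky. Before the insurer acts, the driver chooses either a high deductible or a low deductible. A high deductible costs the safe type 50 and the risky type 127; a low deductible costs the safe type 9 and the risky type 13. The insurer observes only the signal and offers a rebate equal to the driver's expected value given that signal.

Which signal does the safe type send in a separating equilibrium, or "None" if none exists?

Try safe → high deductible, risky → low deductible:
  If types separate, high deductible earns payment 146 and low deductible earns 62.
  Safe: high deductible gives 146 − 50 = 96; low deductible gives 62 − 9 = 53. No deviation. ✓
  Risky: low deductible gives 62 − 13 = 49; high deductible gives 146 − 127 = 19. No deviation. ✓
Both hold — the safe type sends high deductible.

high deductible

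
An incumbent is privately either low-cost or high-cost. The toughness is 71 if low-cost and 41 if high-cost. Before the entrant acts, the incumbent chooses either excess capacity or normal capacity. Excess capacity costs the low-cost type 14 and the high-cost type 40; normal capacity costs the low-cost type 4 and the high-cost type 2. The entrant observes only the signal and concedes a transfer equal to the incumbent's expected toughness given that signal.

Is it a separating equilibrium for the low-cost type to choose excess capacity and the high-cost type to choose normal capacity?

Under separation the entrant infers type exactly: excess capacity → low-cost (pays 71), normal capacity → high-cost (pays 41).
Low-cost: excess capacity gives 71 − 14 = 57; normal capacity gives 41 − 4 = 37. No deviation. ✓
High-cost: normal capacity gives 41 − 2 = 39; excess capacity gives 71 − 40 = 31. No deviation. ✓
Both incentive constraints hold.

Yes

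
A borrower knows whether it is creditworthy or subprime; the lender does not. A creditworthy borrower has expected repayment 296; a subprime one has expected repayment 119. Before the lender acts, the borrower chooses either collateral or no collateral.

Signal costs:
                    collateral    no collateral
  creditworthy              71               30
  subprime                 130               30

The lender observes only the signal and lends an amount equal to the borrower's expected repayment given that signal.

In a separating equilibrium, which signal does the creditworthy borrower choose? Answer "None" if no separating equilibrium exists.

None

Try creditworthy → collateral, subprime → no collateral:
  If types separate, collateral earns payment 296 and no collateral earns 119.
  Creditworthy: collateral gives 296 − 71 = 225; no collateral gives 119 − 30 = 89. No deviation. ✓
  Subprime: no collateral gives 119 − 30 = 89; collateral gives 296 − 130 = 166. Would deviate. ✗
Try creditworthy → no collateral, subprime → collateral:
  If types separate, no collateral earns payment 296 and collateral earns 119.
  Creditworthy: no collateral gives 296 − 30 = 266; collateral gives 119 − 71 = 48. No deviation. ✓
  Subprime: collateral gives 119 − 130 = -11; no collateral gives 296 − 30 = 266. Would deviate. ✗
Neither assignment is incentive-compatible.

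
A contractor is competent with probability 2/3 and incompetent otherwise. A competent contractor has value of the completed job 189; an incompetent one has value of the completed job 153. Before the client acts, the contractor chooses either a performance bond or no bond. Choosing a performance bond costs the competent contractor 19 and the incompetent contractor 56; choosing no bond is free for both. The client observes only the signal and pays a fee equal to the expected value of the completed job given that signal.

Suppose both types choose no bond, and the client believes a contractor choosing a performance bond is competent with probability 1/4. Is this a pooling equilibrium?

Yes

On the equilibrium path (no bond) the client holds the prior 2/3 and pays 2/3·189 + 1/3·153 = 177. Off-path (bond) belief 1/4 gives 1/4·189 + 3/4·153 = 162.
Competent: no bond gives 177 − 0 = 177; bond gives 162 − 19 = 143. Stays. ✓
Incompetent: no bond gives 177 − 0 = 177; bond gives 162 − 56 = 106. Stays. ✓
Beliefs are Bayes-consistent on-path and both types best-respond.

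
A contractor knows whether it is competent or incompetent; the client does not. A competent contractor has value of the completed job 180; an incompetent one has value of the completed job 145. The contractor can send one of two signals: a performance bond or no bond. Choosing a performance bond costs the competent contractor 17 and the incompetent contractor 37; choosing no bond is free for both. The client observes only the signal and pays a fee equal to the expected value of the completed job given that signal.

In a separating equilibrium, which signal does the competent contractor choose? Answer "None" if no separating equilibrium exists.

bond

Try competent → bond, incompetent → no bond:
  Under separation the client infers type exactly: bond → competent (pays 180), no bond → incompetent (pays 145).
  Competent: bond gives 180 − 17 = 163; no bond gives 145 − 0 = 145. No deviation. ✓
  Incompetent: no bond gives 145 − 0 = 145; bond gives 180 − 37 = 143. No deviation. ✓
Both hold — the competent type sends bond.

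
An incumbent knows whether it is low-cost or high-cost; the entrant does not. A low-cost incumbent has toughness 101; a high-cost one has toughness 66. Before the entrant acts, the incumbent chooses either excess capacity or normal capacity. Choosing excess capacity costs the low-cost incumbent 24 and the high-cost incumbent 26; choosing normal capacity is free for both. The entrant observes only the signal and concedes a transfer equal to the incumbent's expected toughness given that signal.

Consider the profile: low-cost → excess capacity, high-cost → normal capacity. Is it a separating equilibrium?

No

Under separation the entrant infers type exactly: excess capacity → low-cost (pays 101), normal capacity → high-cost (pays 66).
Low-cost: excess capacity gives 101 − 24 = 77; normal capacity gives 66 − 0 = 66. No deviation. ✓
High-cost: normal capacity gives 66 − 0 = 66; excess capacity gives 101 − 26 = 75. Would deviate. ✗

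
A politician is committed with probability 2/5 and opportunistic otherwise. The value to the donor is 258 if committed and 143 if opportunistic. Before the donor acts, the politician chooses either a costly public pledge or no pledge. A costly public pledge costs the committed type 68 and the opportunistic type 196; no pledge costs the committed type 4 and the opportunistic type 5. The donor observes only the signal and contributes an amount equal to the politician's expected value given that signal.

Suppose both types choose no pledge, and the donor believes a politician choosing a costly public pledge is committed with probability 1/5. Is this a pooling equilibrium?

Yes

At the pooled signal (no pledge) the donor holds the prior 2/5 and pays 2/5·258 + 3/5·143 = 189. Off-path (pledge) belief 1/5 gives 1/5·258 + 4/5·143 = 166.
Committed: no pledge gives 189 − 4 = 185; pledge gives 166 − 68 = 98. Stays. ✓
Opportunistic: no pledge gives 189 − 5 = 184; pledge gives 166 − 196 = -30. Stays. ✓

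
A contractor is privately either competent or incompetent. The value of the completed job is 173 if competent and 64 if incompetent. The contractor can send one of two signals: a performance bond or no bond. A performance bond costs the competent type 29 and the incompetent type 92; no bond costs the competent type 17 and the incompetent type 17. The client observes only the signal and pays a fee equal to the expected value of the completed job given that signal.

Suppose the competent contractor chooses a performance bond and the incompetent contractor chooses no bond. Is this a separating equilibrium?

No

Under separation the client infers type exactly: bond → competent (pays 173), no bond → incompetent (pays 64).
Competent: bond gives 173 − 29 = 144; no bond gives 64 − 17 = 47. No deviation. ✓
Incompetent: no bond gives 64 − 17 = 47; bond gives 173 − 92 = 81. Would deviate. ✗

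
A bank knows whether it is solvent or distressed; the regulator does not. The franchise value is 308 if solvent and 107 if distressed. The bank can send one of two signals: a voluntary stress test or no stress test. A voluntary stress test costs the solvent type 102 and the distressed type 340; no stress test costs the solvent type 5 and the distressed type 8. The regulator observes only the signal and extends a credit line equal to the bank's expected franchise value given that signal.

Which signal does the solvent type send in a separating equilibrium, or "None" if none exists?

Try solvent → stress test, distressed → no stress test:
  If types separate, stress test earns payment 308 and no stress test earns 107.
  Solvent: stress test gives 308 − 102 = 206; no stress test gives 107 − 5 = 102. No deviation. ✓
  Distressed: no stress test gives 107 − 8 = 99; stress test gives 308 − 340 = -32. No deviation. ✓
Both hold — the solvent type sends stress test.

stress test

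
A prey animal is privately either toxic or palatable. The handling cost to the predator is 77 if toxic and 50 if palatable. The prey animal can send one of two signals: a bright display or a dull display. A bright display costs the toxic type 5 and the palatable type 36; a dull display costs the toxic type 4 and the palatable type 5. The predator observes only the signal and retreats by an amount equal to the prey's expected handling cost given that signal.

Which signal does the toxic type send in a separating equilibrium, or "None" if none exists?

Try toxic → bright display, palatable → dull display:
  If types separate, bright display earns payment 77 and dull display earns 50.
  Toxic: bright display gives 77 − 5 = 72; dull display gives 50 − 4 = 46. No deviation. ✓
  Palatable: dull display gives 50 − 5 = 45; bright display gives 77 − 36 = 41. No deviation. ✓
Both hold — the toxic type sends bright display.

bright display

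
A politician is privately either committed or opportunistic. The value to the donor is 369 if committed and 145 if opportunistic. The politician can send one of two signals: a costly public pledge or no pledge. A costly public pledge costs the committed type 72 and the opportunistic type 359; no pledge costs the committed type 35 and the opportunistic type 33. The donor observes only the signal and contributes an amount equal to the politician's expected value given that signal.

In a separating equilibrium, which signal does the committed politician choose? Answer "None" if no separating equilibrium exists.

pledge

Try committed → pledge, opportunistic → no pledge:
  Under separation the donor infers type exactly: pledge → committed (pays 369), no pledge → opportunistic (pays 145).
  Committed: pledge gives 369 − 72 = 297; no pledge gives 145 − 35 = 110. No deviation. ✓
  Opportunistic: no pledge gives 145 − 33 = 112; pledge gives 369 − 359 = 10. No deviation. ✓
Both hold — the committed type sends pledge.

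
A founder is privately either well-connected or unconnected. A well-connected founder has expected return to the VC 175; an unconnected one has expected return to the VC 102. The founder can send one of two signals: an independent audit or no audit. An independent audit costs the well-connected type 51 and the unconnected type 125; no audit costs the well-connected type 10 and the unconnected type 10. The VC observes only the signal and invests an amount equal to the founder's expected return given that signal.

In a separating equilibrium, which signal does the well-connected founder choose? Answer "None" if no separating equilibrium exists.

audit

Try well-connected → audit, unconnected → no audit:
  If types separate, audit earns payment 175 and no audit earns 102.
  Well-connected: audit gives 175 − 51 = 124; no audit gives 102 − 10 = 92. No deviation. ✓
  Unconnected: no audit gives 102 − 10 = 92; audit gives 175 − 125 = 50. No deviation. ✓
Both hold — the well-connected type sends audit.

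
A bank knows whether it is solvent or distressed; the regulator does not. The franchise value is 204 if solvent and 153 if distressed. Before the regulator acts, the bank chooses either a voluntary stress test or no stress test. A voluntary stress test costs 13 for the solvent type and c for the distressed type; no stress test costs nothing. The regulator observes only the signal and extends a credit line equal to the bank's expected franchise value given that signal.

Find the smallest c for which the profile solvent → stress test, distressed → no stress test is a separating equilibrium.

51

Under separation: stress test → solvent (pays 204); no stress test → distressed (pays 153).
Solvent: 204 − 13 = 191 ≥ 153 − 0 = 153. Holds regardless of c. ✓
Distressed: 153 − 0 ≥ 204 − c, so c ≥ 204 − 153 = 51.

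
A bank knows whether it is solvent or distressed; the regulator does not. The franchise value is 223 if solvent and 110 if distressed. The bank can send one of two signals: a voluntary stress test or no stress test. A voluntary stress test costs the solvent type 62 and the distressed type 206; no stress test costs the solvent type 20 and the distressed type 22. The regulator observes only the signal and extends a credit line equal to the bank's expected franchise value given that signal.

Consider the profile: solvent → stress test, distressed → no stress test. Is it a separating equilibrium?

Under separation the regulator infers type exactly: stress test → solvent (pays 223), no stress test → distressed (pays 110).
Solvent: stress test gives 223 − 62 = 161; no stress test gives 110 − 20 = 90. No deviation. ✓
Distressed: no stress test gives 110 − 22 = 88; stress test gives 223 − 206 = 17. No deviation. ✓
Both incentive constraints hold.

Yes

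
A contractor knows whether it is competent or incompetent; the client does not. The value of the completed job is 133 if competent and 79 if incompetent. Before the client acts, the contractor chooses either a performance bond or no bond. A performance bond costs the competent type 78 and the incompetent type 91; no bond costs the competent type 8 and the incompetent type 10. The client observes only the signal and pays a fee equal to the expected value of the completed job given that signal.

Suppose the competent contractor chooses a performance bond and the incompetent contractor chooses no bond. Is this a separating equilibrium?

No

If types separate, bond earns payment 133 and no bond earns 79.
Competent: bond gives 133 − 78 = 55; no bond gives 79 − 8 = 71. Would deviate. ✗
Incompetent: no bond gives 79 − 10 = 69; bond gives 133 − 91 = 42. No deviation. ✓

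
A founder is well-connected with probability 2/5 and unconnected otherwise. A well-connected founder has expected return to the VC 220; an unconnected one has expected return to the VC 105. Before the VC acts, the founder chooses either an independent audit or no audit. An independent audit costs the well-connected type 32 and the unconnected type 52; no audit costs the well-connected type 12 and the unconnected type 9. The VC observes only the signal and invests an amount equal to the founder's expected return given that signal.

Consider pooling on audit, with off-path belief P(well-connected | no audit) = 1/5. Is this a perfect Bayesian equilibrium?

On the equilibrium path (audit) the VC holds the prior 2/5 and pays 2/5·220 + 3/5·105 = 151. Off-path (no audit) belief 1/5 gives 1/5·220 + 4/5·105 = 128.
Well-connected: audit gives 151 − 32 = 119; no audit gives 128 − 12 = 116. Stays. ✓
Unconnected: audit gives 151 − 52 = 99; no audit gives 128 − 9 = 119. Deviates. ✗

No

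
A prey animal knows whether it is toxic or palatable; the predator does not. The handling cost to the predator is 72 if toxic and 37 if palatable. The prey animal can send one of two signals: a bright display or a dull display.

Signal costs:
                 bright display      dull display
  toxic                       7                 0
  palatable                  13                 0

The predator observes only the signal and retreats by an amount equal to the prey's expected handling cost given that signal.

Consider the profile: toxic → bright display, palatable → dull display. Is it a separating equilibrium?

No

If types separate, bright display earns payment 72 and dull display earns 37.
Toxic: bright display gives 72 − 7 = 65; dull display gives 37 − 0 = 37. No deviation. ✓
Palatable: dull display gives 37 − 0 = 37; bright display gives 72 − 13 = 59. Would deviate. ✗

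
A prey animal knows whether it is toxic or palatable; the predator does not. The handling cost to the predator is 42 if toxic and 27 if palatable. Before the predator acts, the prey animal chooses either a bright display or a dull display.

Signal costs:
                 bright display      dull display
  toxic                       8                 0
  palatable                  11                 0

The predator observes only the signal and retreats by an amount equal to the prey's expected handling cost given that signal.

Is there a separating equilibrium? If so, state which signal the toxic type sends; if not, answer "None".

None

Try toxic → bright display, palatable → dull display:
  Under separation the predator infers type exactly: bright display → toxic (pays 42), dull display → palatable (pays 27).
  Toxic: bright display gives 42 − 8 = 34; dull display gives 27 − 0 = 27. No deviation. ✓
  Palatable: dull display gives 27 − 0 = 27; bright display gives 42 − 11 = 31. Would deviate. ✗
Try toxic → dull display, palatable → bright display:
  Under separation the predator infers type exactly: dull display → toxic (pays 42), bright display → palatable (pays 27).
  Toxic: dull display gives 42 − 0 = 42; bright display gives 27 − 8 = 19. No deviation. ✓
  Palatable: bright display gives 27 − 11 = 16; dull display gives 42 − 0 = 42. Would deviate. ✗
Neither assignment is incentive-compatible.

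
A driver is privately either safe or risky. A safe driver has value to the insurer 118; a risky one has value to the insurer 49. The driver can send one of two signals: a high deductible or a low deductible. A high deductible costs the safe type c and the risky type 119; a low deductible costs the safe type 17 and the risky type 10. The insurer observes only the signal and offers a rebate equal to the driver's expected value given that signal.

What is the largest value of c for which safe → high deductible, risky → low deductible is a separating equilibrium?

Under separation: high deductible → safe (pays 118); low deductible → risky (pays 49).
Risky: 49 − 10 = 39 ≥ 118 − 119 = -1. Holds regardless of c. ✓
Safe: 118 − c ≥ 49 − 17, so c ≤ 118 − 32 = 86.

86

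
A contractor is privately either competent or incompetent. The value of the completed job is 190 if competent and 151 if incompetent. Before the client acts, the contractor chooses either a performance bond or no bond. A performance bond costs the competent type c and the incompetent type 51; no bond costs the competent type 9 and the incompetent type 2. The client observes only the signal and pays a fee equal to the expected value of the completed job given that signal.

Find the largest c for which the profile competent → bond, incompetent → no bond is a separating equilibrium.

Under separation: bond → competent (pays 190); no bond → incompetent (pays 151).
Incompetent: 151 − 2 = 149 ≥ 190 − 51 = 139. Holds regardless of c. ✓
Competent: 190 − c ≥ 151 − 9, so c ≤ 190 − 142 = 48.

48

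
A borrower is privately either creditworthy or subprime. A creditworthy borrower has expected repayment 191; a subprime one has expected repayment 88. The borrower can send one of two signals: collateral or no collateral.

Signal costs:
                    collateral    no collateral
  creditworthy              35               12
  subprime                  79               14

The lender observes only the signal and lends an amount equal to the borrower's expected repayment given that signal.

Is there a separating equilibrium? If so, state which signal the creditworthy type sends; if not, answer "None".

None

Try creditworthy → collateral, subprime → no collateral:
  If types separate, collateral earns payment 191 and no collateral earns 88.
  Creditworthy: collateral gives 191 − 35 = 156; no collateral gives 88 − 12 = 76. No deviation. ✓
  Subprime: no collateral gives 88 − 14 = 74; collateral gives 191 − 79 = 112. Would deviate. ✗
Try creditworthy → no collateral, subprime → collateral:
  If types separate, no collateral earns payment 191 and collateral earns 88.
  Creditworthy: no collateral gives 191 − 12 = 179; collateral gives 88 − 35 = 53. No deviation. ✓
  Subprime: collateral gives 88 − 79 = 9; no collateral gives 191 − 14 = 177. Would deviate. ✗
Neither assignment is incentive-compatible.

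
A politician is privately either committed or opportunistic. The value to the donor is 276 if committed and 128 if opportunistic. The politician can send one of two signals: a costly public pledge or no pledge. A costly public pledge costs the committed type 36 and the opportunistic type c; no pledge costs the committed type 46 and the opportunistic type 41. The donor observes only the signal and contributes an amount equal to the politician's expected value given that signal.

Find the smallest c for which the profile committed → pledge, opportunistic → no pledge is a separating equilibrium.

189

Under separation: pledge → committed (pays 276); no pledge → opportunistic (pays 128).
Committed: 276 − 36 = 240 ≥ 128 − 46 = 82. Holds regardless of c. ✓
Opportunistic: 128 − 41 ≥ 276 − c, so c ≥ 276 − 87 = 189.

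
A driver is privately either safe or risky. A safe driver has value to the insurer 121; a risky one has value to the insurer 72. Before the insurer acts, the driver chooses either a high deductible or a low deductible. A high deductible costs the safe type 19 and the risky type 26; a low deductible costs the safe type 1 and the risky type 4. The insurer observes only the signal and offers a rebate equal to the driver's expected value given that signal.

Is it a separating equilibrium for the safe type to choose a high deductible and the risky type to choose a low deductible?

If types separate, high deductible earns payment 121 and low deductible earns 72.
Safe: high deductible gives 121 − 19 = 102; low deductible gives 72 − 1 = 71. No deviation. ✓
Risky: low deductible gives 72 − 4 = 68; high deductible gives 121 − 26 = 95. Would deviate. ✗

No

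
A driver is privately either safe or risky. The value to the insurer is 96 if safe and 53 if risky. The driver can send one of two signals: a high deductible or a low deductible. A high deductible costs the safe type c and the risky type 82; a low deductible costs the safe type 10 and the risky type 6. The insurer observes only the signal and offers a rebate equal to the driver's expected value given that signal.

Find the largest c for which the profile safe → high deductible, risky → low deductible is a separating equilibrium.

53

Under separation: high deductible → safe (pays 96); low deductible → risky (pays 53).
Risky: 53 − 6 = 47 ≥ 96 − 82 = 14. Holds regardless of c. ✓
Safe: 96 − c ≥ 53 − 10, so c ≤ 96 − 43 = 53.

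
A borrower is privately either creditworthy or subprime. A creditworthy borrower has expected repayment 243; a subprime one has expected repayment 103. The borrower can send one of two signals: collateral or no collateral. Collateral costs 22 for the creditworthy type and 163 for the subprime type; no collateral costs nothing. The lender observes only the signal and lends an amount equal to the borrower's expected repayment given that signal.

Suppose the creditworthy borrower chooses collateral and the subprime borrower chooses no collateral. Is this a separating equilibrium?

Under separation the lender infers type exactly: collateral → creditworthy (pays 243), no collateral → subprime (pays 103).
Creditworthy: collateral gives 243 − 22 = 221; no collateral gives 103 − 0 = 103. No deviation. ✓
Subprime: no collateral gives 103 − 0 = 103; collateral gives 243 − 163 = 80. No deviation. ✓
Both incentive constraints hold.

Yes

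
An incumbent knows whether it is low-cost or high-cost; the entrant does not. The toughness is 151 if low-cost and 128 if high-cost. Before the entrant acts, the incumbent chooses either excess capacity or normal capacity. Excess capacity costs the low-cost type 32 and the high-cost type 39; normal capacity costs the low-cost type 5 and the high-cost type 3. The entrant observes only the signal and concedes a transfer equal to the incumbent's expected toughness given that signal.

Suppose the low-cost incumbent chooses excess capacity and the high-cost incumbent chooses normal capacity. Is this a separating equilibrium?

If types separate, excess capacity earns payment 151 and normal capacity earns 128.
Low-cost: excess capacity gives 151 − 32 = 119; normal capacity gives 128 − 5 = 123. Would deviate. ✗
High-cost: normal capacity gives 128 − 3 = 125; excess capacity gives 151 − 39 = 112. No deviation. ✓

No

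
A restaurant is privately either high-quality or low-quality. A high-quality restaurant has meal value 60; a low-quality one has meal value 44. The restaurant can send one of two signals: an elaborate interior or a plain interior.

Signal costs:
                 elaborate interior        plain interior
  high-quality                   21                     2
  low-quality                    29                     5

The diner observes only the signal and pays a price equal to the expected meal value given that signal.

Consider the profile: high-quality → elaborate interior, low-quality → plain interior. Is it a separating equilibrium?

No

If types separate, elaborate interior earns payment 60 and plain interior earns 44.
High-quality: elaborate interior gives 60 − 21 = 39; plain interior gives 44 − 2 = 42. Would deviate. ✗
Low-quality: plain interior gives 44 − 5 = 39; elaborate interior gives 60 − 29 = 31. No deviation. ✓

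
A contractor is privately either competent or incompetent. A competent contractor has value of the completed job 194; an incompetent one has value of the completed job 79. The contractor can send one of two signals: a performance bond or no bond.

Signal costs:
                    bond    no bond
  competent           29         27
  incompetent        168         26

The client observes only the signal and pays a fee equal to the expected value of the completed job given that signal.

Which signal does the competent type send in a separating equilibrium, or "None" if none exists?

Try competent → bond, incompetent → no bond:
  Under separation the client infers type exactly: bond → competent (pays 194), no bond → incompetent (pays 79).
  Competent: bond gives 194 − 29 = 165; no bond gives 79 − 27 = 52. No deviation. ✓
  Incompetent: no bond gives 79 − 26 = 53; bond gives 194 − 168 = 26. No deviation. ✓
Both hold — the competent type sends bond.

bond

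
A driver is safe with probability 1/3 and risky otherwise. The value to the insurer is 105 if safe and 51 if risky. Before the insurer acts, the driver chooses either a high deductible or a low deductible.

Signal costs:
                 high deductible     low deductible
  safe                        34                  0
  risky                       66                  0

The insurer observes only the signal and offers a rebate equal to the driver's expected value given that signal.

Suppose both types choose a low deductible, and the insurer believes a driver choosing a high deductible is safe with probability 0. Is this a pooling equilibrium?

Yes

On the equilibrium path (low deductible) the insurer holds the prior 1/3 and pays 1/3·105 + 2/3·51 = 69. Off-path (high deductible) belief 0 gives 0·105 + 1·51 = 51.
Safe: low deductible gives 69 − 0 = 69; high deductible gives 51 − 34 = 17. Stays. ✓
Risky: low deductible gives 69 − 0 = 69; high deductible gives 51 − 66 = -15. Stays. ✓
Beliefs are Bayes-consistent on-path and both types best-respond.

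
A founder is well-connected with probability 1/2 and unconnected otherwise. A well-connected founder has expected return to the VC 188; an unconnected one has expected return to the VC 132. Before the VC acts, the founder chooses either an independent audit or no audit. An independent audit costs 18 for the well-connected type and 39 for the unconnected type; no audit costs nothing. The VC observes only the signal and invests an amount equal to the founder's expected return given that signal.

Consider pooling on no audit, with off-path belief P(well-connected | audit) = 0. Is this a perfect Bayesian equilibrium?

Yes

At the pooled signal (no audit) the VC holds the prior 1/2 and pays 1/2·188 + 1/2·132 = 160. Off-path (audit) belief 0 gives 0·188 + 1·132 = 132.
Well-connected: no audit gives 160 − 0 = 160; audit gives 132 − 18 = 114. Stays. ✓
Unconnected: no audit gives 160 − 0 = 160; audit gives 132 − 39 = 93. Stays. ✓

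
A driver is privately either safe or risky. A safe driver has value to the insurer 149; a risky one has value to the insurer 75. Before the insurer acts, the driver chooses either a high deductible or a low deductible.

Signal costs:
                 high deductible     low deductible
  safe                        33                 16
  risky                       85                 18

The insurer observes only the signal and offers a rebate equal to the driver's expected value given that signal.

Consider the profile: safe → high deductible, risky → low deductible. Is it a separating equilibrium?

No

If types separate, high deductible earns payment 149 and low deductible earns 75.
Safe: high deductible gives 149 − 33 = 116; low deductible gives 75 − 16 = 59. No deviation. ✓
Risky: low deductible gives 75 − 18 = 57; high deductible gives 149 − 85 = 64. Would deviate. ✗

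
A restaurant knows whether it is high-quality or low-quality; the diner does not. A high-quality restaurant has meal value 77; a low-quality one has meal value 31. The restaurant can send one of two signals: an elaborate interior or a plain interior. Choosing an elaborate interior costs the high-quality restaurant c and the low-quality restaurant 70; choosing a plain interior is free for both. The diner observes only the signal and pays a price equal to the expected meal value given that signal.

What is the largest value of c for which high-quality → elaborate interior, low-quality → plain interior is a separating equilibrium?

Under separation: elaborate interior → high-quality (pays 77); plain interior → low-quality (pays 31).
Low-quality: 31 − 0 = 31 ≥ 77 − 70 = 7. Holds regardless of c. ✓
High-quality: 77 − c ≥ 31 − 0, so c ≤ 77 − 31 = 46.

46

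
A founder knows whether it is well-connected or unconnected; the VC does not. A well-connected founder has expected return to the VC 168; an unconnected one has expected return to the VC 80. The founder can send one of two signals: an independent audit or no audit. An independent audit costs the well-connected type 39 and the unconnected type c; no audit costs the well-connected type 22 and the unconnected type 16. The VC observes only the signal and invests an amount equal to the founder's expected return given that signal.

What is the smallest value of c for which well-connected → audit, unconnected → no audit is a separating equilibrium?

Under separation: audit → well-connected (pays 168); no audit → unconnected (pays 80).
Well-connected: 168 − 39 = 129 ≥ 80 − 22 = 58. Holds regardless of c. ✓
Unconnected: 80 − 16 ≥ 168 − c, so c ≥ 168 − 64 = 104.

104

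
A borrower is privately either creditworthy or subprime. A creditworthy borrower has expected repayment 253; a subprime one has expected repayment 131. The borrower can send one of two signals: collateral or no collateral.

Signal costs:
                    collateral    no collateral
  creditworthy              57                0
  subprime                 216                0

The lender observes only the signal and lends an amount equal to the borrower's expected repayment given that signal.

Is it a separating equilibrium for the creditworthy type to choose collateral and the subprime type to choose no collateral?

Under separation the lender infers type exactly: collateral → creditworthy (pays 253), no collateral → subprime (pays 131).
Creditworthy: collateral gives 253 − 57 = 196; no collateral gives 131 − 0 = 131. No deviation. ✓
Subprime: no collateral gives 131 − 0 = 131; collateral gives 253 − 216 = 37. No deviation. ✓
Both incentive constraints hold.

Yes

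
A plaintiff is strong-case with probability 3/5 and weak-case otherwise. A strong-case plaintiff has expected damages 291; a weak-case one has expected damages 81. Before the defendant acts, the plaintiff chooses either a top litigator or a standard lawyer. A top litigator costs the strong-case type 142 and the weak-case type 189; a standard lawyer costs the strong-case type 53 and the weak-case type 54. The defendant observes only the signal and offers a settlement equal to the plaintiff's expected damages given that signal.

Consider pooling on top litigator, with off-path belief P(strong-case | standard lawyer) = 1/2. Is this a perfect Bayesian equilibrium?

No

At the pooled signal (top litigator) the defendant holds the prior 3/5 and pays 3/5·291 + 2/5·81 = 207. Off-path (standard lawyer) belief 1/2 gives 1/2·291 + 1/2·81 = 186.
Strong-case: top litigator gives 207 − 142 = 65; standard lawyer gives 186 − 53 = 133. Deviates. ✗
Weak-case: top litigator gives 207 − 189 = 18; standard lawyer gives 186 − 54 = 132. Deviates. ✗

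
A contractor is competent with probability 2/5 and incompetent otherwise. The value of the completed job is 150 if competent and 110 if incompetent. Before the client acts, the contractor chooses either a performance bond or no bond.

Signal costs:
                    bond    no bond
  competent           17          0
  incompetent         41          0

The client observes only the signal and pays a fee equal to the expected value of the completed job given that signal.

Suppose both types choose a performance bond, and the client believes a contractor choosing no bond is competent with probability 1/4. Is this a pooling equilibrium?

On the equilibrium path (bond) the client holds the prior 2/5 and pays 2/5·150 + 3/5·110 = 126. Off-path (no bond) belief 1/4 gives 1/4·150 + 3/4·110 = 120.
Competent: bond gives 126 − 17 = 109; no bond gives 120 − 0 = 120. Deviates. ✗
Incompetent: bond gives 126 − 41 = 85; no bond gives 120 − 0 = 120. Deviates. ✗

No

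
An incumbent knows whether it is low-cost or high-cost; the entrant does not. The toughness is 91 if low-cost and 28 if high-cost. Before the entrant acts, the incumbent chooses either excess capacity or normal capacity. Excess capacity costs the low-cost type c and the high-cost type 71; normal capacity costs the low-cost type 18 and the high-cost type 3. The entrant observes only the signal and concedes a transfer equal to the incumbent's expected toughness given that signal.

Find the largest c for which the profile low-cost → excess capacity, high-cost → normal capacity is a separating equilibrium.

81

Under separation: excess capacity → low-cost (pays 91); normal capacity → high-cost (pays 28).
High-cost: 28 − 3 = 25 ≥ 91 − 71 = 20. Holds regardless of c. ✓
Low-cost: 91 − c ≥ 28 − 18, so c ≤ 91 − 10 = 81.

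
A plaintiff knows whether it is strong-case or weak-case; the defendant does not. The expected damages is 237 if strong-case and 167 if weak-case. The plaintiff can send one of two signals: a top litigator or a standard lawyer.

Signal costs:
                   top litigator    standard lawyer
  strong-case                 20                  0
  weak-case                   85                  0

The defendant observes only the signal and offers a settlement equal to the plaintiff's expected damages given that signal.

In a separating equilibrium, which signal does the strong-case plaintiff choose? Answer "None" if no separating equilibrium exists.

top litigator

Try strong-case → top litigator, weak-case → standard lawyer:
  Under separation the defendant infers type exactly: top litigator → strong-case (pays 237), standard lawyer → weak-case (pays 167).
  Strong-case: top litigator gives 237 − 20 = 217; standard lawyer gives 167 − 0 = 167. No deviation. ✓
  Weak-case: standard lawyer gives 167 − 0 = 167; top litigator gives 237 − 85 = 152. No deviation. ✓
Both hold — the strong-case type sends top litigator.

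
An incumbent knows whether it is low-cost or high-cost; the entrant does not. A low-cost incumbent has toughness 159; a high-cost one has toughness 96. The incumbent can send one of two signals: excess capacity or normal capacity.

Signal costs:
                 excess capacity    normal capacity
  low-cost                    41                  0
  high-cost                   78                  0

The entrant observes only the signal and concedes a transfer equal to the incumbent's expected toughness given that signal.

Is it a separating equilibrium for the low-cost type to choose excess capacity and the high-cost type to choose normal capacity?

Under separation the entrant infers type exactly: excess capacity → low-cost (pays 159), normal capacity → high-cost (pays 96).
Low-cost: excess capacity gives 159 − 41 = 118; normal capacity gives 96 − 0 = 96. No deviation. ✓
High-cost: normal capacity gives 96 − 0 = 96; excess capacity gives 159 − 78 = 81. No deviation. ✓
Neither type gains from mimicking the other.

Yes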